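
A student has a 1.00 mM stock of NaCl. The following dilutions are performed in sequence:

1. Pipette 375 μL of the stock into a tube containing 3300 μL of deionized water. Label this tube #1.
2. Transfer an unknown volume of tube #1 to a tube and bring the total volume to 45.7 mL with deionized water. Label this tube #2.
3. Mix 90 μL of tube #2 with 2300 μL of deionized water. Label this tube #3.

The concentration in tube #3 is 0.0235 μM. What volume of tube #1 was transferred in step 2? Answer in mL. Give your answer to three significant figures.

Step 1: 375 μL + 3300 μL = 3675 μL total → factor 3675/375 = 9.8
Step 2: v brought to 45.7 mL → factor = 45.7 mL/v
Step 3: 90 μL + 2300 μL = 2390 μL total → factor 2390/90 = 26.556
Product of known-step factors = 260.24
Overall factor = 1.00 mM / (0.0235 μM) = 42553
Step-2 factor = 42553 / 260.24 = 163.51
v = 45.7 mL / 163.51 = 0.279 mL

0.279 mL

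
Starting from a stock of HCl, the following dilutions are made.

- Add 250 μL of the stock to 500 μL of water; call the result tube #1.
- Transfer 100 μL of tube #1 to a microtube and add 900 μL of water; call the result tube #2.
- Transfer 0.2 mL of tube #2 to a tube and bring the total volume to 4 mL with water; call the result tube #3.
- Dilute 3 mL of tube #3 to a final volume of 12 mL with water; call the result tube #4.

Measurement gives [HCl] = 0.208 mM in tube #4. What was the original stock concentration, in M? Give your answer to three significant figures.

0.499 M

Step 1: 250 μL + 500 μL = 750 μL total → factor 750/250 = 3
Step 2: 100 μL + 900 μL = 1000 μL total → factor 1000/100 = 10
Step 3: 0.2 mL brought to 4 mL → factor 4/0.2 = 20
Step 4: 3 mL brought to 12 mL → factor 12/3 = 4
Overall dilution factor = 3 × 10 × 20 × 4 = 2400
Stock = 0.208 mM × 2400 = 499.2 mM = 0.499 M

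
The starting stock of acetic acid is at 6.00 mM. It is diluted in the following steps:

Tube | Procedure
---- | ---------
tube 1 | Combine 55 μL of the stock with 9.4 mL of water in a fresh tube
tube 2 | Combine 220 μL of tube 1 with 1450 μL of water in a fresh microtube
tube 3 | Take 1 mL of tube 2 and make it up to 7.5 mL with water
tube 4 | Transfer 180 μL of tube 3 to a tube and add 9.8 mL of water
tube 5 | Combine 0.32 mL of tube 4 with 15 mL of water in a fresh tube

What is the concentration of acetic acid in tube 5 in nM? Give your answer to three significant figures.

0.231 nM

Step 1: 55 μL + 9.4 mL = 9455 μL total → factor 9455/55 = 171.91
Step 2: 220 μL + 1450 μL = 1670 μL total → factor 1670/220 = 7.5909
Step 3: 1 mL brought to 7.5 mL → factor 7.5/1 = 7.5
Step 4: 180 μL + 9.8 mL = 9980 μL total → factor 9980/180 = 55.444
Step 5: 0.32 mL + 15 mL = 15.32 mL total → factor 15.32/0.32 = 47.875
Overall dilution factor = 171.91 × 7.5909 × 7.5 × 55.444 × 47.875 = 2.5979 × 10^7
Final = 6.00 mM / 2.5979 × 10^7 = 2.310 × 10^-7 mM = 0.231 nM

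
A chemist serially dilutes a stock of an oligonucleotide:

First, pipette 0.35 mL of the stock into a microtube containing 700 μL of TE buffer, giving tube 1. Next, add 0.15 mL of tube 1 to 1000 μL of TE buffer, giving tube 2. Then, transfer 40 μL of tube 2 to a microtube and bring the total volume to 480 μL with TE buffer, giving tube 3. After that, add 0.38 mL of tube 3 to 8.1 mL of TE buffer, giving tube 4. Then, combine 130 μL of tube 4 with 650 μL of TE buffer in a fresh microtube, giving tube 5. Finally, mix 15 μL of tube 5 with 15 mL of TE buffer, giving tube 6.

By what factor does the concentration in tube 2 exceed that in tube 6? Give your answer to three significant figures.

Step 1: 0.35 mL + 700 μL = 1.05 mL total → factor 1.05/0.35 = 3
Step 2: 0.15 mL + 1000 μL = 1.15 mL total → factor 1.15/0.15 = 7.6667
Step 3: 40 μL brought to 480 μL → factor 480/40 = 12
Step 4: 0.38 mL + 8.1 mL = 8.48 mL total → factor 8.48/0.38 = 22.316
Step 5: 130 μL + 650 μL = 780 μL total → factor 780/130 = 6
Step 6: 15 μL + 15 mL = 15015 μL total → factor 15015/15 = 1001
Dilution factor to tube 2 = 23; to tube 6 = 3.6992 × 10^7
[tube 2]/[tube 6] = (factor to tube 6)/(factor to tube 2) = 3.6992 × 10^7/23 = 1.61 × 10^6

1.61 × 10^6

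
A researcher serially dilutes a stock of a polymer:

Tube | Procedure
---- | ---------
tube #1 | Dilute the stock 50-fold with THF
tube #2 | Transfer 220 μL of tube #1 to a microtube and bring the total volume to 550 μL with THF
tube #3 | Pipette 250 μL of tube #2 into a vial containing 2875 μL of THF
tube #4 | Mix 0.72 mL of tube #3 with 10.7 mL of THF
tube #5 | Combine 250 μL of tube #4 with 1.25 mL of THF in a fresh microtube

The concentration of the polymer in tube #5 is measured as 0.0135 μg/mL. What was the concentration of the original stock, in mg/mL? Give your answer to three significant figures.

Step 1: 50-fold → factor 50
Step 2: 220 μL brought to 550 μL → factor 550/220 = 2.5
Step 3: 250 μL + 2875 μL = 3125 μL total → factor 3125/250 = 12.5
Step 4: 0.72 mL + 10.7 mL = 11.42 mL total → factor 11.42/0.72 = 15.861
Step 5: 250 μL + 1.25 mL = 1500 μL total → factor 1500/250 = 6
Overall dilution factor = 50 × 2.5 × 12.5 × 15.861 × 6 = 1.487 × 10^5
Stock = 0.0135 μg/mL × 1.487 × 10^5 = 2007 μg/mL = 2.01 mg/mL

2.01 mg/mL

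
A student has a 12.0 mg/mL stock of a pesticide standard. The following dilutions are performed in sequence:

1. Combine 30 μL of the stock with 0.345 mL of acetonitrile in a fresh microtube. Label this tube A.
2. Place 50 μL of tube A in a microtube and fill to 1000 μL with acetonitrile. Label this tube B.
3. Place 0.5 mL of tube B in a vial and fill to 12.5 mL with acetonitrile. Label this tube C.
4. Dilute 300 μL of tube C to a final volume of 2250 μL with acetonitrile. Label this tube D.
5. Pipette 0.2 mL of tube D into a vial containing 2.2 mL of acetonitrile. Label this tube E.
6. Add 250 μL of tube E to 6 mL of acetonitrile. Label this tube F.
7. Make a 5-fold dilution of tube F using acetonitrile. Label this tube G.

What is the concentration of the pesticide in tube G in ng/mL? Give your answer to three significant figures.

Step 1: 30 μL + 0.345 mL = 375 μL total → factor 375/30 = 12.5
Step 2: 50 μL brought to 1000 μL → factor 1000/50 = 20
Step 3: 0.5 mL brought to 12.5 mL → factor 12.5/0.5 = 25
Step 4: 300 μL brought to 2250 μL → factor 2250/300 = 7.5
Step 5: 0.2 mL + 2.2 mL = 2.4 mL total → factor 2.4/0.2 = 12
Step 6: 250 μL + 6 mL = 6250 μL total → factor 6250/250 = 25
Step 7: 5-fold → factor 5
Overall dilution factor = 12.5 × 20 × 25 × 7.5 × 12 × 25 × 5 = 7.0312 × 10^7
Final = 12.0 mg/mL / 7.0312 × 10^7 = 1.707 × 10^-7 mg/mL = 0.171 ng/mL

0.171 ng/mL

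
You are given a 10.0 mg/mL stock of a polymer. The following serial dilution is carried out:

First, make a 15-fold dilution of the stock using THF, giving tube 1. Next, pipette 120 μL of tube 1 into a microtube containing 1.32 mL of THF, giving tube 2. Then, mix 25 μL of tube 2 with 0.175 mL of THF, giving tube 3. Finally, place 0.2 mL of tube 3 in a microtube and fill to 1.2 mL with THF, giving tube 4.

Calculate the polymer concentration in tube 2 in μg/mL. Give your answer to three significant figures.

55.6 μg/mL

Step 1: 15-fold → factor 15
Step 2: 120 μL + 1.32 mL = 1440 μL total → factor 1440/120 = 12
Dilution factor through tube 2 = 15 × 12 = 180
[tube 2] = 10.0 mg/mL / 180 = 0.05556 mg/mL = 55.6 μg/mL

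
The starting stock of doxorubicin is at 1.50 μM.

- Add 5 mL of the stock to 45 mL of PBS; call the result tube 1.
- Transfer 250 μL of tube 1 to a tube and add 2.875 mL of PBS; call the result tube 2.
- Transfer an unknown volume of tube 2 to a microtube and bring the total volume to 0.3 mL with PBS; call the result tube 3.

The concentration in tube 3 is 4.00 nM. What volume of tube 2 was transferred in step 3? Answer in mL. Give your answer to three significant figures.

0.100 mL

Step 1: 5 mL + 45 mL = 50 mL total → factor 50/5 = 10
Step 2: 250 μL + 2.875 mL = 3125 μL total → factor 3125/250 = 12.5
Step 3: v brought to 0.3 mL → factor = 0.3 mL/v
Product of known-step factors = 125
Overall factor = 1.50 μM / (4.00 nM) = 375
Step-3 factor = 375 / 125 = 3
v = 0.3 mL / 3 = 0.100 mL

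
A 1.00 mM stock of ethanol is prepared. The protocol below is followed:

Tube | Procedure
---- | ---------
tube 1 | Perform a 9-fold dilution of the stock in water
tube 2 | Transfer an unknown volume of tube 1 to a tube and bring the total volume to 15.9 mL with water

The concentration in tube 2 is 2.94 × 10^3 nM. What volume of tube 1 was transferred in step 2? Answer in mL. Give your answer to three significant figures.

Step 1: 9-fold → factor 9
Step 2: v brought to 15.9 mL → factor = 15.9 mL/v
Product of known-step factors = 9
Overall factor = 1.00 mM / (2.94 × 10^3 nM) = 340.14
Step-2 factor = 340.14 / 9 = 37.793
v = 15.9 mL / 37.793 = 0.421 mL

0.421 mL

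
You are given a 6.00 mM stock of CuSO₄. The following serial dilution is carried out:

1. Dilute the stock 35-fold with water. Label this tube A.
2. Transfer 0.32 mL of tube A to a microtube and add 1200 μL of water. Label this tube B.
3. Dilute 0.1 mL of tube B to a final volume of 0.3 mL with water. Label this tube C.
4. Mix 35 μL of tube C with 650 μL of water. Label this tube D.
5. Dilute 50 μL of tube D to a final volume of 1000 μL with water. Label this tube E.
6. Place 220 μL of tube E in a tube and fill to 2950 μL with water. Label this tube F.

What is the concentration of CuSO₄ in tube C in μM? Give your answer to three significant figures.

12.0 μM

Step 1: 35-fold → factor 35
Step 2: 0.32 mL + 1200 μL = 1.52 mL total → factor 1.52/0.32 = 4.75
Step 3: 0.1 mL brought to 0.3 mL → factor 0.3/0.1 = 3
Dilution factor through tube C = 35 × 4.75 × 3 = 498.75
[tube C] = 6.00 mM / 498.75 = 0.01203 mM = 12.0 μM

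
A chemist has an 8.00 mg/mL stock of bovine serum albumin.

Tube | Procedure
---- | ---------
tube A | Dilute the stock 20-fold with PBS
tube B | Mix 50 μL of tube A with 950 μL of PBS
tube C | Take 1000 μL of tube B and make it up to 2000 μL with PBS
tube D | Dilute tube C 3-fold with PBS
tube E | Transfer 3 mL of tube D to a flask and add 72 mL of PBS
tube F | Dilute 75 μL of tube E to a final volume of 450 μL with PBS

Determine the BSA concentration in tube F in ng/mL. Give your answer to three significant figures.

Step 1: 20-fold → factor 20
Step 2: 50 μL + 950 μL = 1000 μL total → factor 1000/50 = 20
Step 3: 1000 μL brought to 2000 μL → factor 2000/1000 = 2
Step 4: 3-fold → factor 3
Step 5: 3 mL + 72 mL = 75 mL total → factor 75/3 = 25
Step 6: 75 μL brought to 450 μL → factor 450/75 = 6
Overall dilution factor = 20 × 20 × 2 × 3 × 25 × 6 = 3.6 × 10^5
Final = 8.00 mg/mL / 3.6 × 10^5 = 2.222 × 10^-5 mg/mL = 22.2 ng/mL

22.2 ng/mL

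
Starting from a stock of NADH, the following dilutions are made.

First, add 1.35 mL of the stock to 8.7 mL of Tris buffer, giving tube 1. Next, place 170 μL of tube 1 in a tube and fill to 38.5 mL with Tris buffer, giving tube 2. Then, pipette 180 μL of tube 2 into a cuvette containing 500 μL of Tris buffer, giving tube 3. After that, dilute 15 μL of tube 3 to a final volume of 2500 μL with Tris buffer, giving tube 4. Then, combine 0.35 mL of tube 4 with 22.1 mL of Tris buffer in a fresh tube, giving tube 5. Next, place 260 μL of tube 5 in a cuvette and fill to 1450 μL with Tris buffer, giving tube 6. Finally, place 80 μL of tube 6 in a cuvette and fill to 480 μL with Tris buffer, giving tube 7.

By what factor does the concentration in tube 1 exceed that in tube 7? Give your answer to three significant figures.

Step 1: 1.35 mL + 8.7 mL = 10.05 mL total → factor 10.05/1.35 = 7.4444
Step 2: 170 μL brought to 38.5 mL → factor 38500/170 = 226.47
Step 3: 180 μL + 500 μL = 680 μL total → factor 680/180 = 3.7778
Step 4: 15 μL brought to 2500 μL → factor 2500/15 = 166.67
Step 5: 0.35 mL + 22.1 mL = 22.45 mL total → factor 22.45/0.35 = 64.143
Step 6: 260 μL brought to 1450 μL → factor 1450/260 = 5.5769
Step 7: 80 μL brought to 480 μL → factor 480/80 = 6
Dilution factor to tube 1 = 7.4444; to tube 7 = 2.2784 × 10^9
[tube 1]/[tube 7] = (factor to tube 7)/(factor to tube 1) = 2.2784 × 10^9/7.4444 = 3.06 × 10^8

3.06 × 10^8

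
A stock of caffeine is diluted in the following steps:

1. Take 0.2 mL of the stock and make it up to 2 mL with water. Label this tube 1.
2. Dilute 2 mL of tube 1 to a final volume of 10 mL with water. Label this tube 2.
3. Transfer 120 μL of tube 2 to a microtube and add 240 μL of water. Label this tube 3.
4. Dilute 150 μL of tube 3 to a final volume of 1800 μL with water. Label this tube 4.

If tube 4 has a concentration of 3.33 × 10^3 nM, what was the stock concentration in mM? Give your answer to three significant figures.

Step 1: 0.2 mL brought to 2 mL → factor 2/0.2 = 10
Step 2: 2 mL brought to 10 mL → factor 10/2 = 5
Step 3: 120 μL + 240 μL = 360 μL total → factor 360/120 = 3
Step 4: 150 μL brought to 1800 μL → factor 1800/150 = 12
Overall dilution factor = 10 × 5 × 3 × 12 = 1800
Stock = 3.33 × 10^3 nM × 1800 = 5.994 × 10^6 nM = 5.99 mM

5.99 mM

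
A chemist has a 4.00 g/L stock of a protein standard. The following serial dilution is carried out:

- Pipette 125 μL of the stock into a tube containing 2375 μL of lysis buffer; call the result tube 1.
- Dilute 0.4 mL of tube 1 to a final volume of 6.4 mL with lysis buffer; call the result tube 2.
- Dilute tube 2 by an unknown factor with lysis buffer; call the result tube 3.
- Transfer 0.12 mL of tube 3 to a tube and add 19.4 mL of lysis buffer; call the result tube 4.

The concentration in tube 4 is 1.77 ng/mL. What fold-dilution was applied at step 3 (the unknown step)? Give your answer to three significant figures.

43.4-fold

Step 1: 125 μL + 2375 μL = 2500 μL total → factor 2500/125 = 20
Step 2: 0.4 mL brought to 6.4 mL → factor 6.4/0.4 = 16
Step 3: unknown factor x
Step 4: 0.12 mL + 19.4 mL = 19.52 mL total → factor 19.52/0.12 = 162.67
Product of known-step factors = 52053
Overall factor = 4.00 g/L / (1.77 ng/mL) = 2.2599 × 10^6
x = 2.2599 × 10^6 / 52053 = 43.4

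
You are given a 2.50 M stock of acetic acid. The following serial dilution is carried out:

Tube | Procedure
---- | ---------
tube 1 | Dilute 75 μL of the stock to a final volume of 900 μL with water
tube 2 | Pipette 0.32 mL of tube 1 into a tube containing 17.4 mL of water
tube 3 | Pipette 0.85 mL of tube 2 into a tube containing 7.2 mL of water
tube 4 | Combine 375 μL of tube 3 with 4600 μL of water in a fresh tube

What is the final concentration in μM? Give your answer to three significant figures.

Step 1: 75 μL brought to 900 μL → factor 900/75 = 12
Step 2: 0.32 mL + 17.4 mL = 17.72 mL total → factor 17.72/0.32 = 55.375
Step 3: 0.85 mL + 7.2 mL = 8.05 mL total → factor 8.05/0.85 = 9.4706
Step 4: 375 μL + 4600 μL = 4975 μL total → factor 4975/375 = 13.267
Overall dilution factor = 12 × 55.375 × 9.4706 × 13.267 = 83490
Final = 2.50 M / 83490 = 2.994 × 10^-5 M = 29.9 μM

29.9 μM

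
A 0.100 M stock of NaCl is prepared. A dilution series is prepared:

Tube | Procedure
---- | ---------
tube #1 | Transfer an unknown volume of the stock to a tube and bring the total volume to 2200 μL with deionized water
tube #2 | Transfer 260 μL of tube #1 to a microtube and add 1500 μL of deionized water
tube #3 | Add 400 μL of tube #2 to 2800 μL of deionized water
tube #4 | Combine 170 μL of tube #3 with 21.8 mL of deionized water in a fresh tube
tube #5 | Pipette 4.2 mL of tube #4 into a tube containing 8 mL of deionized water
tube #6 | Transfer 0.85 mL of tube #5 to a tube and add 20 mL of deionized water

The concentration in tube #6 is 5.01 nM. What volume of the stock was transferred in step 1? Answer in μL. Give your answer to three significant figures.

Step 1: v brought to 2200 μL → factor = 2200 μL/v
Step 2: 260 μL + 1500 μL = 1760 μL total → factor 1760/260 = 6.7692
Step 3: 400 μL + 2800 μL = 3200 μL total → factor 3200/400 = 8
Step 4: 170 μL + 21.8 mL = 21970 μL total → factor 21970/170 = 129.24
Step 5: 4.2 mL + 8 mL = 12.2 mL total → factor 12.2/4.2 = 2.9048
Step 6: 0.85 mL + 20 mL = 20.85 mL total → factor 20.85/0.85 = 24.529
Product of known-step factors = 4.9866 × 10^5
Overall factor = 0.100 M / (5.01 nM) = 1.996 × 10^7
Step-1 factor = 1.996 × 10^7 / 4.9866 × 10^5 = 40.027
v = 2200 μL / 40.027 = 55.0 μL

55.0 μL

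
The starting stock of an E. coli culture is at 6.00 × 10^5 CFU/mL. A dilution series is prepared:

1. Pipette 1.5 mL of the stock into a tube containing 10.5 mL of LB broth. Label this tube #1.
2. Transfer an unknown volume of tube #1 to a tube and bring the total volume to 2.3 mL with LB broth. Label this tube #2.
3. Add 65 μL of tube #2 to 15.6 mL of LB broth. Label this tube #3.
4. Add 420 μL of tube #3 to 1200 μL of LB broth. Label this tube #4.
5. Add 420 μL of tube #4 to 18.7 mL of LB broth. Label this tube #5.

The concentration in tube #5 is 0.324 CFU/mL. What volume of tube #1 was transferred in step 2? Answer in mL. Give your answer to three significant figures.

Step 1: 1.5 mL + 10.5 mL = 12 mL total → factor 12/1.5 = 8
Step 2: v brought to 2.3 mL → factor = 2.3 mL/v
Step 3: 65 μL + 15.6 mL = 15665 μL total → factor 15665/65 = 241
Step 4: 420 μL + 1200 μL = 1620 μL total → factor 1620/420 = 3.8571
Step 5: 420 μL + 18.7 mL = 19120 μL total → factor 19120/420 = 45.524
Product of known-step factors = 3.3854 × 10^5
Overall factor = 6.00 × 10^5 CFU/mL / (0.324 CFU/mL) = 1.8519 × 10^6
Step-2 factor = 1.8519 × 10^6 / 3.3854 × 10^5 = 5.4701
v = 2.3 mL / 5.4701 = 0.420 mL

0.420 mL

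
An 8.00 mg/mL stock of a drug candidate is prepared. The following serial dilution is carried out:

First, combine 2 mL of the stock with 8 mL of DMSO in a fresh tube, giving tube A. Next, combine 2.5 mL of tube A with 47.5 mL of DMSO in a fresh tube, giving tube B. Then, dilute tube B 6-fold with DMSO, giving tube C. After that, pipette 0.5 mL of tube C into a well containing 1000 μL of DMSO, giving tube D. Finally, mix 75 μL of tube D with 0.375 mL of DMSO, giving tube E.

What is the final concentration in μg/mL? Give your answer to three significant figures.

0.741 μg/mL

Step 1: 2 mL + 8 mL = 10 mL total → factor 10/2 = 5
Step 2: 2.5 mL + 47.5 mL = 50 mL total → factor 50/2.5 = 20
Step 3: 6-fold → factor 6
Step 4: 0.5 mL + 1000 μL = 1.5 mL total → factor 1.5/0.5 = 3
Step 5: 75 μL + 0.375 mL = 450 μL total → factor 450/75 = 6
Overall dilution factor = 5 × 20 × 6 × 3 × 6 = 10800
Final = 8.00 mg/mL / 10800 = 0.0007407 mg/mL = 0.741 μg/mL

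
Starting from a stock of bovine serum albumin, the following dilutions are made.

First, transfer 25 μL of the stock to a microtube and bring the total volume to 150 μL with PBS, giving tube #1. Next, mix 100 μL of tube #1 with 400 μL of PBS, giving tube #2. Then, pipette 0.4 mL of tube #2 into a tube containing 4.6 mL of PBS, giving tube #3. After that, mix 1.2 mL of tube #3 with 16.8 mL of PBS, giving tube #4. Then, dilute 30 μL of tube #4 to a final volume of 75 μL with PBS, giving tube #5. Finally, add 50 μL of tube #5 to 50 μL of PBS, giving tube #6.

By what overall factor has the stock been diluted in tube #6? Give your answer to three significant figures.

2.81 × 10^4

Step 1: 25 μL brought to 150 μL → factor 150/25 = 6
Step 2: 100 μL + 400 μL = 500 μL total → factor 500/100 = 5
Step 3: 0.4 mL + 4.6 mL = 5 mL total → factor 5/0.4 = 12.5
Step 4: 1.2 mL + 16.8 mL = 18 mL total → factor 18/1.2 = 15
Step 5: 30 μL brought to 75 μL → factor 75/30 = 2.5
Step 6: 50 μL + 50 μL = 100 μL total → factor 100/50 = 2
Overall dilution factor = 6 × 5 × 12.5 × 15 × 2.5 × 2 = 28125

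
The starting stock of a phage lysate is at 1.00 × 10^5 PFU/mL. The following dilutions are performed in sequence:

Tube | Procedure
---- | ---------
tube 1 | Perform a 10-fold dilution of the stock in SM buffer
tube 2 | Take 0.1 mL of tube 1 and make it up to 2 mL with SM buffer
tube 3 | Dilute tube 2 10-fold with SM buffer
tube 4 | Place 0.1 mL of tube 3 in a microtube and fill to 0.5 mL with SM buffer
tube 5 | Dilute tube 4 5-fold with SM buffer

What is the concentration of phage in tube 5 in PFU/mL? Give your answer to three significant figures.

Step 1: 10-fold → factor 10
Step 2: 0.1 mL brought to 2 mL → factor 2/0.1 = 20
Step 3: 10-fold → factor 10
Step 4: 0.1 mL brought to 0.5 mL → factor 0.5/0.1 = 5
Step 5: 5-fold → factor 5
Overall dilution factor = 10 × 20 × 10 × 5 × 5 = 50000
Final = 1.00 × 10^5 PFU/mL / 50000 = 2.00 PFU/mL

2.00 PFU/mL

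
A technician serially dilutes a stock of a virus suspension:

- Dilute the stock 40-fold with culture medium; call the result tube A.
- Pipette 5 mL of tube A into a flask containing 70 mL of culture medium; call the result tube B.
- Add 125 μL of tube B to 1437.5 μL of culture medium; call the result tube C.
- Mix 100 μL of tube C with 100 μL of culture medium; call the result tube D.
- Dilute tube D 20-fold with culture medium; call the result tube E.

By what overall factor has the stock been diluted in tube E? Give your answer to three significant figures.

Step 1: 40-fold → factor 40
Step 2: 5 mL + 70 mL = 75 mL total → factor 75/5 = 15
Step 3: 125 μL + 1437.5 μL = 1562.5 μL total → factor 1562.5/125 = 12.5
Step 4: 100 μL + 100 μL = 200 μL total → factor 200/100 = 2
Step 5: 20-fold → factor 20
Overall dilution factor = 40 × 15 × 12.5 × 2 × 20 = 3 × 10^5

3.00 × 10^5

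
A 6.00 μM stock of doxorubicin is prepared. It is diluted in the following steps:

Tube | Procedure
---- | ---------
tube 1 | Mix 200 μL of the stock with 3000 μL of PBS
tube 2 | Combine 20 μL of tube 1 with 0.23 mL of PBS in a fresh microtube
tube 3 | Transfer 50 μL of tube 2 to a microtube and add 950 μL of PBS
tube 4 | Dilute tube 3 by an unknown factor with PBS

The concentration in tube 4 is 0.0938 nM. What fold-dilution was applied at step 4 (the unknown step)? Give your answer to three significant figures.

Step 1: 200 μL + 3000 μL = 3200 μL total → factor 3200/200 = 16
Step 2: 20 μL + 0.23 mL = 250 μL total → factor 250/20 = 12.5
Step 3: 50 μL + 950 μL = 1000 μL total → factor 1000/50 = 20
Step 4: unknown factor x
Product of known-step factors = 4000
Overall factor = 6.00 μM / (0.0938 nM) = 63966
x = 63966 / 4000 = 16.0

16.0-fold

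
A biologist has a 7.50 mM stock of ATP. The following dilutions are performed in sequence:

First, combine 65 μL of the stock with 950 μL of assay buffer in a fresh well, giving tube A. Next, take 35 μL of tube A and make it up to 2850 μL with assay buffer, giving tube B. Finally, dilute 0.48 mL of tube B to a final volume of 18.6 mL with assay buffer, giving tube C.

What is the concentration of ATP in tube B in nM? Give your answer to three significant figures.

5.90 × 10^3 nM

Step 1: 65 μL + 950 μL = 1015 μL total → factor 1015/65 = 15.615
Step 2: 35 μL brought to 2850 μL → factor 2850/35 = 81.429
Dilution factor through tube B = 15.615 × 81.429 = 1271.5
[tube B] = 7.50 mM / 1271.5 = 0.005898 mM = 5.90 × 10^3 nM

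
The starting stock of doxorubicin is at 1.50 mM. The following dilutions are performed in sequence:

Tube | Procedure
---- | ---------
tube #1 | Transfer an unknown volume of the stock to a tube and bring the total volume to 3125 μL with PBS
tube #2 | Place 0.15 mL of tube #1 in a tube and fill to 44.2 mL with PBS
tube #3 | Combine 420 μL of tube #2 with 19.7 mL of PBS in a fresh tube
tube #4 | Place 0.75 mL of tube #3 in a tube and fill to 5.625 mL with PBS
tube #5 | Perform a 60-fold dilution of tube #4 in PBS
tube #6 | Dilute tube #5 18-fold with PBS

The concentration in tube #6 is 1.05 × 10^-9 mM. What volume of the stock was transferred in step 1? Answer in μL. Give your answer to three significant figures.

250 μL

Step 1: v brought to 3125 μL → factor = 3125 μL/v
Step 2: 0.15 mL brought to 44.2 mL → factor 44.2/0.15 = 294.67
Step 3: 420 μL + 19.7 mL = 20120 μL total → factor 20120/420 = 47.905
Step 4: 0.75 mL brought to 5.625 mL → factor 5.625/0.75 = 7.5
Step 5: 60-fold → factor 60
Step 6: 18-fold → factor 18
Product of known-step factors = 1.1434 × 10^8
Overall factor = 1.50 mM / (1.05 × 10^-9 mM) = 1.4286 × 10^9
Step-1 factor = 1.4286 × 10^9 / 1.1434 × 10^8 = 12.494
v = 3125 μL / 12.494 = 250 μL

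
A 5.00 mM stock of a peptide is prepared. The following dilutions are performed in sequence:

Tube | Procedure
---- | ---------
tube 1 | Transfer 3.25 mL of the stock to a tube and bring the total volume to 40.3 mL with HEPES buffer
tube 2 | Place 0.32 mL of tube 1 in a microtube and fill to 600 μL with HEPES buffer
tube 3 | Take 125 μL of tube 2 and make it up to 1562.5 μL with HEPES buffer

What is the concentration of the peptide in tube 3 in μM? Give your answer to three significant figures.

17.2 μM

Step 1: 3.25 mL brought to 40.3 mL → factor 40.3/3.25 = 12.4
Step 2: 0.32 mL brought to 600 μL → factor 0.6/0.32 = 1.875
Step 3: 125 μL brought to 1562.5 μL → factor 1562.5/125 = 12.5
Overall dilution factor = 12.4 × 1.875 × 12.5 = 290.62
Final = 5.00 mM / 290.62 = 0.01720 mM = 17.2 μM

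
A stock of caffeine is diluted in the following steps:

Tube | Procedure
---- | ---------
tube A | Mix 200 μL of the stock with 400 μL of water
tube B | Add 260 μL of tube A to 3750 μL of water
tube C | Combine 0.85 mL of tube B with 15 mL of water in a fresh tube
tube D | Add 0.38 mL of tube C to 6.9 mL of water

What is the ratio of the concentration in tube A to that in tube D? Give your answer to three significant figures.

Step 1: 200 μL + 400 μL = 600 μL total → factor 600/200 = 3
Step 2: 260 μL + 3750 μL = 4010 μL total → factor 4010/260 = 15.423
Step 3: 0.85 mL + 15 mL = 15.85 mL total → factor 15.85/0.85 = 18.647
Step 4: 0.38 mL + 6.9 mL = 7.28 mL total → factor 7.28/0.38 = 19.158
Dilution factor to tube A = 3; to tube D = 16529
[tube A]/[tube D] = (factor to tube D)/(factor to tube A) = 16529/3 = 5.51 × 10^3

5.51 × 10^3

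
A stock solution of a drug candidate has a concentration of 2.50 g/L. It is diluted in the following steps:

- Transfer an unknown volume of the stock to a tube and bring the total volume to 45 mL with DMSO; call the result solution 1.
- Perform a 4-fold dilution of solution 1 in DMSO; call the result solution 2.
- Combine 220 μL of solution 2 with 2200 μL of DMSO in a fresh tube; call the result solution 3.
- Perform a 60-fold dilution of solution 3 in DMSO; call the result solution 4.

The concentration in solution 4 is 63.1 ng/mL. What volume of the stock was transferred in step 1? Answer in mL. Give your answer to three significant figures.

3.00 mL

Step 1: v brought to 45 mL → factor = 45 mL/v
Step 2: 4-fold → factor 4
Step 3: 220 μL + 2200 μL = 2420 μL total → factor 2420/220 = 11
Step 4: 60-fold → factor 60
Product of known-step factors = 2640
Overall factor = 2.50 g/L / (63.1 ng/mL) = 39620
Step-1 factor = 39620 / 2640 = 15.007
v = 45 mL / 15.007 = 3.00 mL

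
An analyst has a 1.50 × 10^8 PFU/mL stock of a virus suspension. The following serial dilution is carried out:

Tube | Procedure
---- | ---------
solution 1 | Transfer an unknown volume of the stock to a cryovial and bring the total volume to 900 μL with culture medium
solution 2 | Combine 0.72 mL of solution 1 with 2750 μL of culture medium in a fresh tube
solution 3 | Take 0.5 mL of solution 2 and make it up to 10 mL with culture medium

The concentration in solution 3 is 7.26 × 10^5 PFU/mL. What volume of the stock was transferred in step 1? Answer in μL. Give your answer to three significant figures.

420 μL

Step 1: v brought to 900 μL → factor = 900 μL/v
Step 2: 0.72 mL + 2750 μL = 3.47 mL total → factor 3.47/0.72 = 4.8194
Step 3: 0.5 mL brought to 10 mL → factor 10/0.5 = 20
Product of known-step factors = 96.389
Overall factor = 1.50 × 10^8 PFU/mL / (7.26 × 10^5 PFU/mL) = 206.61
Step-1 factor = 206.61 / 96.389 = 2.1435
v = 900 μL / 2.1435 = 420 μL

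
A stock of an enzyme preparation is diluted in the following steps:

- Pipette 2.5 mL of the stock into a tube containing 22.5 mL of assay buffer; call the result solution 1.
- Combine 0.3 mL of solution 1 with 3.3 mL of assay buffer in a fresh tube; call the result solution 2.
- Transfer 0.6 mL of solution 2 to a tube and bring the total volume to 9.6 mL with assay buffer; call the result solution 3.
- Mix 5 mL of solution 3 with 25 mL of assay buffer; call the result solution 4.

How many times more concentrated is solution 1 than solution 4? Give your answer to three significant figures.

1.15 × 10^3

Step 1: 2.5 mL + 22.5 mL = 25 mL total → factor 25/2.5 = 10
Step 2: 0.3 mL + 3.3 mL = 3.6 mL total → factor 3.6/0.3 = 12
Step 3: 0.6 mL brought to 9.6 mL → factor 9.6/0.6 = 16
Step 4: 5 mL + 25 mL = 30 mL total → factor 30/5 = 6
Dilution factor to solution 1 = 10; to solution 4 = 11520
[solution 1]/[solution 4] = (factor to solution 4)/(factor to solution 1) = 11520/10 = 1.15 × 10^3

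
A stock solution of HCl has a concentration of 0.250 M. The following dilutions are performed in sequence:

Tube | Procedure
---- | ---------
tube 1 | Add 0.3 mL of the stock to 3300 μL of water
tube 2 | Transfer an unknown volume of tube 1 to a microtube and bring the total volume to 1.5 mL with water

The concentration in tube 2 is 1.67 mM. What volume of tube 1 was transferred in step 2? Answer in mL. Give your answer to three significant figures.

0.120 mL

Step 1: 0.3 mL + 3300 μL = 3.6 mL total → factor 3.6/0.3 = 12
Step 2: v brought to 1.5 mL → factor = 1.5 mL/v
Product of known-step factors = 12
Overall factor = 0.250 M / (1.67 mM) = 149.7
Step-2 factor = 149.7 / 12 = 12.475
v = 1.5 mL / 12.475 = 0.120 mL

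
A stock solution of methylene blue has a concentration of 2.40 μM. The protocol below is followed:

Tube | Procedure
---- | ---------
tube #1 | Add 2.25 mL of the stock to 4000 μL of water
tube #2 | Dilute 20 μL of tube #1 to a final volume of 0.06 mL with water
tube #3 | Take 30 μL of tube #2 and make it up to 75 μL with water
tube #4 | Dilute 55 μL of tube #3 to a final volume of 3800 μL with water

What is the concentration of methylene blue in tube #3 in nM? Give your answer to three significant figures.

115 nM

Step 1: 2.25 mL + 4000 μL = 6.25 mL total → factor 6.25/2.25 = 2.7778
Step 2: 20 μL brought to 0.06 mL → factor 60/20 = 3
Step 3: 30 μL brought to 75 μL → factor 75/30 = 2.5
Dilution factor through tube #3 = 2.7778 × 3 × 2.5 = 20.833
[tube #3] = 2.40 μM / 20.833 = 0.1152 μM = 115 nM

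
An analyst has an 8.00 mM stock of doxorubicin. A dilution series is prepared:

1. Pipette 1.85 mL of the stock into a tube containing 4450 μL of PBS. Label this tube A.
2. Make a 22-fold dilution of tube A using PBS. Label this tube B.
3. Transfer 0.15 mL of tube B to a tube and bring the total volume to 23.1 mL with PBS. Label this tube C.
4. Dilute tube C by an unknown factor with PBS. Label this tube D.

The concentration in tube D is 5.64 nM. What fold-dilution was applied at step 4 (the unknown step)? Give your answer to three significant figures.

123-fold

Step 1: 1.85 mL + 4450 μL = 6.3 mL total → factor 6.3/1.85 = 3.4054
Step 2: 22-fold → factor 22
Step 3: 0.15 mL brought to 23.1 mL → factor 23.1/0.15 = 154
Step 4: unknown factor x
Product of known-step factors = 11538
Overall factor = 8.00 mM / (5.64 nM) = 1.4184 × 10^6
x = 1.4184 × 10^6 / 11538 = 123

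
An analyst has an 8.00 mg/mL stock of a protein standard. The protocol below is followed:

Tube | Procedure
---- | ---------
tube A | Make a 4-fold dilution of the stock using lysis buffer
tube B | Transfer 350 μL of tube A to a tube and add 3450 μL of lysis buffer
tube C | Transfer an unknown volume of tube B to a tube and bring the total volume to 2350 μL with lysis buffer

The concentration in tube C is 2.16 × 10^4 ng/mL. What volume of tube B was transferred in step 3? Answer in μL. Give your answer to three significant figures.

276 μL

Step 1: 4-fold → factor 4
Step 2: 350 μL + 3450 μL = 3800 μL total → factor 3800/350 = 10.857
Step 3: v brought to 2350 μL → factor = 2350 μL/v
Product of known-step factors = 43.429
Overall factor = 8.00 mg/mL / (2.16 × 10^4 ng/mL) = 370.37
Step-3 factor = 370.37 / 43.429 = 8.5283
v = 2350 μL / 8.5283 = 276 μL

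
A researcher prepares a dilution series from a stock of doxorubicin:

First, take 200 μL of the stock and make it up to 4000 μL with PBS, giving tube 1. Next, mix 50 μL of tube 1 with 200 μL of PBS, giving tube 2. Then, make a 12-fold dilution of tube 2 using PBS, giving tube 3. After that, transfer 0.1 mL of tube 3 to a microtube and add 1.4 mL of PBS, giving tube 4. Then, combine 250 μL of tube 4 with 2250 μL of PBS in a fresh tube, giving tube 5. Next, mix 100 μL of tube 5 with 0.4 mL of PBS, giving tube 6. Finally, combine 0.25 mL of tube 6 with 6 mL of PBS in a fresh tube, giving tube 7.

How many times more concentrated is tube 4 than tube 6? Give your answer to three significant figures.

50.0

Step 1: 200 μL brought to 4000 μL → factor 4000/200 = 20
Step 2: 50 μL + 200 μL = 250 μL total → factor 250/50 = 5
Step 3: 12-fold → factor 12
Step 4: 0.1 mL + 1.4 mL = 1.5 mL total → factor 1.5/0.1 = 15
Step 5: 250 μL + 2250 μL = 2500 μL total → factor 2500/250 = 10
Step 6: 100 μL + 0.4 mL = 500 μL total → factor 500/100 = 5
Dilution factor to tube 4 = 18000; to tube 6 = 9 × 10^5
[tube 4]/[tube 6] = (factor to tube 6)/(factor to tube 4) = 9 × 10^5/18000 = 50.0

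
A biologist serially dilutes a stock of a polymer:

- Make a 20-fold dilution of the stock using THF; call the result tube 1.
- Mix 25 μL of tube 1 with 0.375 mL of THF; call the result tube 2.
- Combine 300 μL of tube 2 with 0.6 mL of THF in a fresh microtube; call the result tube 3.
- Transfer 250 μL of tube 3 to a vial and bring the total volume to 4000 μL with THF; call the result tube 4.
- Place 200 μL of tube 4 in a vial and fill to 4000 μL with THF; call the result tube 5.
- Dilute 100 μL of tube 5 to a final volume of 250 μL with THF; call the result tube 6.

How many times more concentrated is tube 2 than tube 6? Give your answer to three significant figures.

2.40 × 10^3

Step 1: 20-fold → factor 20
Step 2: 25 μL + 0.375 mL = 400 μL total → factor 400/25 = 16
Step 3: 300 μL + 0.6 mL = 900 μL total → factor 900/300 = 3
Step 4: 250 μL brought to 4000 μL → factor 4000/250 = 16
Step 5: 200 μL brought to 4000 μL → factor 4000/200 = 20
Step 6: 100 μL brought to 250 μL → factor 250/100 = 2.5
Dilution factor to tube 2 = 320; to tube 6 = 7.68 × 10^5
[tube 2]/[tube 6] = (factor to tube 6)/(factor to tube 2) = 7.68 × 10^5/320 = 2.40 × 10^3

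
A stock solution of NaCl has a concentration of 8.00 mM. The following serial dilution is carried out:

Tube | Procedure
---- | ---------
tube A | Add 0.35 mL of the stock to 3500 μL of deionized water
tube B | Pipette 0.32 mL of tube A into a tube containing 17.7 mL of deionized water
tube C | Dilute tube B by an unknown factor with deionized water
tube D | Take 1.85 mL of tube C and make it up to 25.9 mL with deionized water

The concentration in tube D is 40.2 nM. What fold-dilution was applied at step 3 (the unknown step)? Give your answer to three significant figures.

22.9-fold

Step 1: 0.35 mL + 3500 μL = 3.85 mL total → factor 3.85/0.35 = 11
Step 2: 0.32 mL + 17.7 mL = 18.02 mL total → factor 18.02/0.32 = 56.312
Step 3: unknown factor x
Step 4: 1.85 mL brought to 25.9 mL → factor 25.9/1.85 = 14
Product of known-step factors = 8672.1
Overall factor = 8.00 mM / (40.2 nM) = 1.99 × 10^5
x = 1.99 × 10^5 / 8672.1 = 22.9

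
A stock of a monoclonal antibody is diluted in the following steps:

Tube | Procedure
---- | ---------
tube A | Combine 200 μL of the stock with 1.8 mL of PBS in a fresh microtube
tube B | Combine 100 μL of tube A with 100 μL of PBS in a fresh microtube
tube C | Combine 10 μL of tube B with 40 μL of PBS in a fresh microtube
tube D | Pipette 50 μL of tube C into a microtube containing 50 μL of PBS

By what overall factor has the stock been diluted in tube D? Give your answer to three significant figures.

200

Step 1: 200 μL + 1.8 mL = 2000 μL total → factor 2000/200 = 10
Step 2: 100 μL + 100 μL = 200 μL total → factor 200/100 = 2
Step 3: 10 μL + 40 μL = 50 μL total → factor 50/10 = 5
Step 4: 50 μL + 50 μL = 100 μL total → factor 100/50 = 2
Overall dilution factor = 10 × 2 × 5 × 2 = 200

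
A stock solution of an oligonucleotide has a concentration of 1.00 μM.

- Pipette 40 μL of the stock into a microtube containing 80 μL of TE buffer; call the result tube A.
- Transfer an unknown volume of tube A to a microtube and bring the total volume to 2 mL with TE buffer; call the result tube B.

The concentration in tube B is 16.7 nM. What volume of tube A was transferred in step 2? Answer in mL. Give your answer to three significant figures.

Step 1: 40 μL + 80 μL = 120 μL total → factor 120/40 = 3
Step 2: v brought to 2 mL → factor = 2 mL/v
Product of known-step factors = 3
Overall factor = 1.00 μM / (16.7 nM) = 59.88
Step-2 factor = 59.88 / 3 = 19.96
v = 2 mL / 19.96 = 0.100 mL

0.100 mL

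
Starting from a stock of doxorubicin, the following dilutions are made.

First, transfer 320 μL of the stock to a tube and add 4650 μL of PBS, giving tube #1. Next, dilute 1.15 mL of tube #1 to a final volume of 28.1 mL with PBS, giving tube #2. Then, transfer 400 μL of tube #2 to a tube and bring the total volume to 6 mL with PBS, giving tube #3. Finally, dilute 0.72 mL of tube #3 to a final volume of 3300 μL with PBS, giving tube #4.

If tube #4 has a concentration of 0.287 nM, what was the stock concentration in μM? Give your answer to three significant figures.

Step 1: 320 μL + 4650 μL = 4970 μL total → factor 4970/320 = 15.531
Step 2: 1.15 mL brought to 28.1 mL → factor 28.1/1.15 = 24.435
Step 3: 400 μL brought to 6 mL → factor 6000/400 = 15
Step 4: 0.72 mL brought to 3300 μL → factor 3.3/0.72 = 4.5833
Overall dilution factor = 15.531 × 24.435 × 15 × 4.5833 = 26091
Stock = 0.287 nM × 26091 = 7488 nM = 7.49 μM

7.49 μM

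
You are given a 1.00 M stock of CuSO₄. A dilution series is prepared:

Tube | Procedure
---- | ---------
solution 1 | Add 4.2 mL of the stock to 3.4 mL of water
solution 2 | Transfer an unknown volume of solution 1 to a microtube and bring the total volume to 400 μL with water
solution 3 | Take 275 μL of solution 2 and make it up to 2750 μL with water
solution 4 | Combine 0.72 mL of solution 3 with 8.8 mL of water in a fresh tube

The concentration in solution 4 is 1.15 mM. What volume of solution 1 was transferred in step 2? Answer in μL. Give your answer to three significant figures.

Step 1: 4.2 mL + 3.4 mL = 7.6 mL total → factor 7.6/4.2 = 1.8095
Step 2: v brought to 400 μL → factor = 400 μL/v
Step 3: 275 μL brought to 2750 μL → factor 2750/275 = 10
Step 4: 0.72 mL + 8.8 mL = 9.52 mL total → factor 9.52/0.72 = 13.222
Product of known-step factors = 239.26
Overall factor = 1.00 M / (1.15 mM) = 869.57
Step-2 factor = 869.57 / 239.26 = 3.6344
v = 400 μL / 3.6344 = 110 μL

110 μL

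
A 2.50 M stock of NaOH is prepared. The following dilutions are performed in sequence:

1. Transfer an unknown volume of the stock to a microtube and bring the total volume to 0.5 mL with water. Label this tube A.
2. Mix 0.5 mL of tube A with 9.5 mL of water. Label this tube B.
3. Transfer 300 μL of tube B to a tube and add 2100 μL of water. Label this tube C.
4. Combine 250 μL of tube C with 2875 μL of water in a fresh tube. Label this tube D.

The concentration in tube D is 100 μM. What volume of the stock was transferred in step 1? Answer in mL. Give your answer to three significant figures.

0.0400 mL

Step 1: v brought to 0.5 mL → factor = 0.5 mL/v
Step 2: 0.5 mL + 9.5 mL = 10 mL total → factor 10/0.5 = 20
Step 3: 300 μL + 2100 μL = 2400 μL total → factor 2400/300 = 8
Step 4: 250 μL + 2875 μL = 3125 μL total → factor 3125/250 = 12.5
Product of known-step factors = 2000
Overall factor = 2.50 M / (100 μM) = 25000
Step-1 factor = 25000 / 2000 = 12.5
v = 0.5 mL / 12.5 = 0.0400 mL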